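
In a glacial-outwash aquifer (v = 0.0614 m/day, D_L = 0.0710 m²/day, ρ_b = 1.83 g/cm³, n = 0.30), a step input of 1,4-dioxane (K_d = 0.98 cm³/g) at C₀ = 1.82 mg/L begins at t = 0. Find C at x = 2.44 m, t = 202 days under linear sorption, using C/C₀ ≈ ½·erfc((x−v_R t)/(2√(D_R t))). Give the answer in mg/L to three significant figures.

Retardation factor R = 1 + ρ_b·K_d/n = 1 + 1.83 × 0.98/0.30 = 6.978.
Sorption retards both mechanisms: v_R = v/R = 0.008799 m/day, D_R = D/R = 0.01017 m²/day.
v_R·t = 0.008799 × 202 = 1.777398 m; 2√(D_R t) = 2.867 m; argument = (2.44 − 1.777398)/2.867 = 0.2311.
C = C₀ × ½·erfc(0.2311) = 1.82 × 0.3719 = 0.677 mg/L.

0.677 mg/L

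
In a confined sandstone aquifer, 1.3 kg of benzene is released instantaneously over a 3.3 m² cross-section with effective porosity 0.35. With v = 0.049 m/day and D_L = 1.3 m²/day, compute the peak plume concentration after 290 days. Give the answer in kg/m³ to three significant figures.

0.0164 kg/m³

The peak of an instantaneous 1D plume sits at x = vt; there the Gaussian factor is 1 and C_max = M/(n_e·A·√(4πDt)), where n_e·A is the pore area the mass is dissolved in.
√(4πDt) = √(4π × 1.3 × 290) = 68.83 m, so C_max = 1.3/(0.35 × 3.3 × 68.83) = 0.0164 kg/m³.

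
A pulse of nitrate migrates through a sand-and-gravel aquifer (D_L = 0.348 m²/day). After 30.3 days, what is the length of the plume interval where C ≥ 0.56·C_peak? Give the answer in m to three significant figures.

9.89 m

The plume is Gaussian with σ = √(2Dt) = √(2 × 0.348 × 30.3) = 4.592 m.
C/C_peak = exp(−Δx²/(2σ²)) = 0.56 ⇒ Δx = σ·√(−2 ln 0.56) = 4.592 × 1.077 = 4.946 m.
Width = 2Δx = 9.89 m.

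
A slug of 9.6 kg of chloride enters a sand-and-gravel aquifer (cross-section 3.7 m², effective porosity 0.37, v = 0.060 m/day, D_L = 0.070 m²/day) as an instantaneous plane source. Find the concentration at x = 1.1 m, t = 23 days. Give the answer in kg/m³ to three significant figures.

For an instantaneous plane source, C(x,t) = M/(n_e·A·√(4πDt)) · exp(−(x−vt)²/(4Dt)), with n_e·A the pore (flow) area.
Plume center vt = 0.060 × 23 = 1.38 m, so the well at 1.1 m is 0.28 m upgradient of the peak.
√(4πDt) = 4.498 m, giving peak height M/(n_e·A·√(4πDt)) = 9.6/(0.37 × 3.7 × 4.498) = 1.559 kg/m³.
(x−vt)²/(4Dt) = (-0.28)²/(4 × 0.070 × 23) = 0.01217; exp(−0.01217) = 0.9879.
C = 1.559 × 0.9879 = 1.54 kg/m³.

1.54 kg/m³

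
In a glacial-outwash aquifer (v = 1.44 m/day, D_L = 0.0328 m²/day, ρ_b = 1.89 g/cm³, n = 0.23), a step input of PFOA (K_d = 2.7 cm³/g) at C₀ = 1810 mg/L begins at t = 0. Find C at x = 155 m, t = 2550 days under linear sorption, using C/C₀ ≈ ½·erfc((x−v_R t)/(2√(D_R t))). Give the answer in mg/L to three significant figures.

Retardation factor R = 1 + ρ_b·K_d/n = 1 + 1.89 × 2.7/0.23 = 23.19.
Sorption retards both mechanisms: v_R = v/R = 0.06210 m/day, D_R = D/R = 0.001414 m²/day.
v_R·t = 0.06210 × 2550 = 158.355 m; 2√(D_R t) = 3.798 m; argument = (155 − 158.355)/3.798 = -0.8834.
C = C₀ × ½·erfc(-0.8834) = 1810 × 0.8942 = 1620 mg/L.

1620 mg/L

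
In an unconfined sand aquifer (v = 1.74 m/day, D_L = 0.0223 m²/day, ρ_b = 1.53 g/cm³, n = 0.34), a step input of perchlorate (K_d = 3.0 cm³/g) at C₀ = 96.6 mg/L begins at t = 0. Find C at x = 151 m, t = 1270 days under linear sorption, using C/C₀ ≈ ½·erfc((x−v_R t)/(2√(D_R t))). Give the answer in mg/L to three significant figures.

73.5 mg/L

Retardation factor R = 1 + ρ_b·K_d/n = 1 + 1.53 × 3.0/0.34 = 14.50.
Sorption retards both mechanisms: v_R = v/R = 0.1200 m/day, D_R = D/R = 0.001538 m²/day.
v_R·t = 0.1200 × 1270 = 152.4 m; 2√(D_R t) = 2.795 m; argument = (151 − 152.4)/2.795 = -0.5009.
C = C₀ × ½·erfc(-0.5009) = 96.6 × 0.7606 = 73.5 mg/L.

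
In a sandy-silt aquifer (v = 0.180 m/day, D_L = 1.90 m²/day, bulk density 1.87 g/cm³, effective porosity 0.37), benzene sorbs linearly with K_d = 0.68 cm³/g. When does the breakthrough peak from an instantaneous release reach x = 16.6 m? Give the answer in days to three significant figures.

Retardation factor R = 1 + ρ_b·K_d/n = 1 + 1.87 × 0.68/0.37 = 4.437.
Sorption retards both mechanisms: v_R = v/R = 0.04057 m/day, D_R = D/R = 0.4282 m²/day.
Peak time from v_R²t² + 2D_R t − x² = 0: t = (√(D_R² + v_R²x²) − D_R)/v_R².
√(D_R² + v_R²x²) = √(0.4282² + 0.04057² × 16.6²) = 0.7981; v_R² = 0.001646.
t = (0.7981 − 0.4282)/0.001646 = 225 days.

225 days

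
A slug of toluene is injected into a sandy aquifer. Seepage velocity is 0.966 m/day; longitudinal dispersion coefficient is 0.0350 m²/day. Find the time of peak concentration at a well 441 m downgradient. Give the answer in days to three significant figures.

For the 1D instantaneous-source solution, setting ∂C/∂t = 0 at fixed x gives v²t² + 2Dt − x² = 0, so t = (√(D² + v²x²) − D)/v².
√(D² + v²x²) = √(0.0350² + 0.966² × 441²) = 426.0; v² = 0.933156.
t = (426.0 − 0.0350)/0.933156 = 456 days (vs. the pure-advection estimate x/v = 457 d).

456 days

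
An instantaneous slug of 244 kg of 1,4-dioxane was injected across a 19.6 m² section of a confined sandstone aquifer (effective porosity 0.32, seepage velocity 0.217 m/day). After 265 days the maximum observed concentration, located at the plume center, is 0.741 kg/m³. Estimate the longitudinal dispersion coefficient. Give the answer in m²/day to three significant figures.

At the plume center C_max = M/(n_e·A·√(4πDt)), so D = M²/(4πt·(n_e·A·C_max)²).
n_e·A·C_max = 0.32 × 19.6 × 0.741 = 4.648 kg/m.
D = 244²/(4π × 265 × 4.648²) = 0.828 m²/day.

0.828 m²/day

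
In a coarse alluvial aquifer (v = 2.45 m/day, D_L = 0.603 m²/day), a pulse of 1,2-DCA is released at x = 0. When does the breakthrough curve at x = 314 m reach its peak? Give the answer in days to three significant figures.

For the 1D instantaneous-source solution, setting ∂C/∂t = 0 at fixed x gives v²t² + 2Dt − x² = 0, so t = (√(D² + v²x²) − D)/v².
√(D² + v²x²) = √(0.603² + 2.45² × 314²) = 769.3; v² = 6.0025.
t = (769.3 − 0.603)/6.0025 = 128 days (vs. the pure-advection estimate x/v = 128 d).

128 days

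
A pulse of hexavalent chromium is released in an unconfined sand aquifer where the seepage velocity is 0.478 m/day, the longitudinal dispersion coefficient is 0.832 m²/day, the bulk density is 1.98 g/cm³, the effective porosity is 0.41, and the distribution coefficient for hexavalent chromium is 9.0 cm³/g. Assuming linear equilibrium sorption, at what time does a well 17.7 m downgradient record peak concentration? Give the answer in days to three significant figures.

Retardation factor R = 1 + ρ_b·K_d/n = 1 + 1.98 × 9.0/0.41 = 44.46.
Sorption retards both mechanisms: v_R = v/R = 0.01075 m/day, D_R = D/R = 0.01871 m²/day.
Peak time from v_R²t² + 2D_R t − x² = 0: t = (√(D_R² + v_R²x²) − D_R)/v_R².
√(D_R² + v_R²x²) = √(0.01871² + 0.01075² × 17.7²) = 0.1912; v_R² = 0.0001156.
t = (0.1912 − 0.01871)/0.0001156 = 1490 days.

1490 days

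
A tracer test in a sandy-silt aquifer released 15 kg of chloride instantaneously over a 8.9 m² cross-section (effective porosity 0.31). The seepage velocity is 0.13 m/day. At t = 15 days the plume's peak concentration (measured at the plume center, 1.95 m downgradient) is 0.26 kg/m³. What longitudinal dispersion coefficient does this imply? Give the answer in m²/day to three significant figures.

2.32 m²/day

At the plume center C_max = M/(n_e·A·√(4πDt)), so D = M²/(4πt·(n_e·A·C_max)²).
n_e·A·C_max = 0.31 × 8.9 × 0.26 = 0.7173 kg/m.
D = 15²/(4π × 15 × 0.7173²) = 2.32 m²/day.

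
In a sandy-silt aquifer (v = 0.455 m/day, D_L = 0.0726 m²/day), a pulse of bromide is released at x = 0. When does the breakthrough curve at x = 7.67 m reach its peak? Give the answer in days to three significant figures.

For the 1D instantaneous-source solution, setting ∂C/∂t = 0 at fixed x gives v²t² + 2Dt − x² = 0, so t = (√(D² + v²x²) − D)/v².
√(D² + v²x²) = √(0.0726² + 0.455² × 7.67²) = 3.491; v² = 0.207025.
t = (3.491 − 0.0726)/0.207025 = 16.5 days (vs. the pure-advection estimate x/v = 16.9 d).

16.5 days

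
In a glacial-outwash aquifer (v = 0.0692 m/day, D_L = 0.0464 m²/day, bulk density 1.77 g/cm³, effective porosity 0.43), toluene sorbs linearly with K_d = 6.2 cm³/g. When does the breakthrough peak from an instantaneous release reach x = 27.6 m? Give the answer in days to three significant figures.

Retardation factor R = 1 + ρ_b·K_d/n = 1 + 1.77 × 6.2/0.43 = 26.52.
Sorption retards both mechanisms: v_R = v/R = 0.002609 m/day, D_R = D/R = 0.001750 m²/day.
Peak time from v_R²t² + 2D_R t − x² = 0: t = (√(D_R² + v_R²x²) − D_R)/v_R².
√(D_R² + v_R²x²) = √(0.001750² + 0.002609² × 27.6²) = 0.07203; v_R² = 6.807e-06.
t = (0.07203 − 0.001750)/6.807e-06 = 10300 days.

10300 days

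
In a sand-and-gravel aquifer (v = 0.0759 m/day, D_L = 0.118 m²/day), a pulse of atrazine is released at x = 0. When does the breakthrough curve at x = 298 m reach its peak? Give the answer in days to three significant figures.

3910 days

For the 1D instantaneous-source solution, setting ∂C/∂t = 0 at fixed x gives v²t² + 2Dt − x² = 0, so t = (√(D² + v²x²) − D)/v².
√(D² + v²x²) = √(0.118² + 0.0759² × 298²) = 22.62; v² = 0.00576081.
t = (22.62 − 0.118)/0.00576081 = 3910 days (vs. the pure-advection estimate x/v = 3930 d).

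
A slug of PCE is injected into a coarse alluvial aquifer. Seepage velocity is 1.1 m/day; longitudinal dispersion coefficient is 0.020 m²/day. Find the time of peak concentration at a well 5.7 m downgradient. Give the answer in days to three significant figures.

5.17 days

For the 1D instantaneous-source solution, setting ∂C/∂t = 0 at fixed x gives v²t² + 2Dt − x² = 0, so t = (√(D² + v²x²) − D)/v².
√(D² + v²x²) = √(0.020² + 1.1² × 5.7²) = 6.270; v² = 1.21.
t = (6.270 − 0.020)/1.21 = 5.17 days (vs. the pure-advection estimate x/v = 5.18 d).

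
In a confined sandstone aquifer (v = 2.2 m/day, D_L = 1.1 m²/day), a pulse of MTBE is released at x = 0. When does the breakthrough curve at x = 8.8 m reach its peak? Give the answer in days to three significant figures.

3.78 days

For the 1D instantaneous-source solution, setting ∂C/∂t = 0 at fixed x gives v²t² + 2Dt − x² = 0, so t = (√(D² + v²x²) − D)/v².
√(D² + v²x²) = √(1.1² + 2.2² × 8.8²) = 19.39; v² = 4.84.
t = (19.39 − 1.1)/4.84 = 3.78 days (vs. the pure-advection estimate x/v = 4.00 d).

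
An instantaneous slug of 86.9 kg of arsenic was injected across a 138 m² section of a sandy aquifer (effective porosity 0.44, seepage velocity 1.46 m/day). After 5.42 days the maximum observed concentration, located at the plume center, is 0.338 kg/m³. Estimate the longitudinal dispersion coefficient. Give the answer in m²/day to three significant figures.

0.263 m²/day

At the plume center C_max = M/(n_e·A·√(4πDt)), so D = M²/(4πt·(n_e·A·C_max)²).
n_e·A·C_max = 0.44 × 138 × 0.338 = 20.52 kg/m.
D = 86.9²/(4π × 5.42 × 20.52²) = 0.263 m²/day.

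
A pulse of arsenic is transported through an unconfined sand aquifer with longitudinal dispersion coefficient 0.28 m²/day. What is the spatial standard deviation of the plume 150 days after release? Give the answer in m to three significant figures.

9.17 m

Dispersive spreading gives a Gaussian with σ² = 2Dt; advection only shifts the center.
σ = √(2 × 0.28 × 150) = 9.17 m.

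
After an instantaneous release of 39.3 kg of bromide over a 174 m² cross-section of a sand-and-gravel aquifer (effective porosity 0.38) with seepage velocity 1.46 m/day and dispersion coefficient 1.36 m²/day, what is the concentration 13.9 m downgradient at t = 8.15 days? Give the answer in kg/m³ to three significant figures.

For an instantaneous plane source, C(x,t) = M/(n_e·A·√(4πDt)) · exp(−(x−vt)²/(4Dt)), with n_e·A the pore (flow) area.
Plume center vt = 1.46 × 8.15 = 11.899 m, so the well at 13.9 m is 2.001 m downgradient of the peak.
√(4πDt) = 11.80 m, giving peak height M/(n_e·A·√(4πDt)) = 39.3/(0.38 × 174 × 11.80) = 0.05037 kg/m³.
(x−vt)²/(4Dt) = (2.001)²/(4 × 1.36 × 8.15) = 0.09031; exp(−0.09031) = 0.9136.
C = 0.05037 × 0.9136 = 0.0460 kg/m³.

0.0460 kg/m³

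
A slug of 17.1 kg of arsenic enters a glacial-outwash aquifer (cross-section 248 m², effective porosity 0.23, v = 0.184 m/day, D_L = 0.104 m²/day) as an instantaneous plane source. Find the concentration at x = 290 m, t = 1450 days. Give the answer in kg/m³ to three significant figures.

0.00282 kg/m³

For an instantaneous plane source, C(x,t) = M/(n_e·A·√(4πDt)) · exp(−(x−vt)²/(4Dt)), with n_e·A the pore (flow) area.
Plume center vt = 0.184 × 1450 = 266.8 m, so the well at 290 m is 23.2 m downgradient of the peak.
√(4πDt) = 43.53 m, giving peak height M/(n_e·A·√(4πDt)) = 17.1/(0.23 × 248 × 43.53) = 0.006887 kg/m³.
(x−vt)²/(4Dt) = (23.2)²/(4 × 0.104 × 1450) = 0.8923; exp(−0.8923) = 0.4097.
C = 0.006887 × 0.4097 = 0.00282 kg/m³.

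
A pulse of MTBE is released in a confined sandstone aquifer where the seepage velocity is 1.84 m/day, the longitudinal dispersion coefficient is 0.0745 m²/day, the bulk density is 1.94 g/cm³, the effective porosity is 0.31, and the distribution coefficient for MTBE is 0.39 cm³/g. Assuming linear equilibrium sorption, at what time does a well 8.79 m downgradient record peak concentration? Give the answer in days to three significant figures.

16.4 days

Retardation factor R = 1 + ρ_b·K_d/n = 1 + 1.94 × 0.39/0.31 = 3.441.
Sorption retards both mechanisms: v_R = v/R = 0.5347 m/day, D_R = D/R = 0.02165 m²/day.
Peak time from v_R²t² + 2D_R t − x² = 0: t = (√(D_R² + v_R²x²) − D_R)/v_R².
√(D_R² + v_R²x²) = √(0.02165² + 0.5347² × 8.79²) = 4.700; v_R² = 0.2859.
t = (4.700 − 0.02165)/0.2859 = 16.4 days.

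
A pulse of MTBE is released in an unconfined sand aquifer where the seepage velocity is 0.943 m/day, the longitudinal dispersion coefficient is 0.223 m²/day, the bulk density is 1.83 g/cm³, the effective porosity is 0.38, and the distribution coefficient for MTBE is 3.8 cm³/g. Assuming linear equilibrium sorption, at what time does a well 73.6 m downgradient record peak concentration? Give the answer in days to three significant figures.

Retardation factor R = 1 + ρ_b·K_d/n = 1 + 1.83 × 3.8/0.38 = 19.30.
Sorption retards both mechanisms: v_R = v/R = 0.04886 m/day, D_R = D/R = 0.01155 m²/day.
Peak time from v_R²t² + 2D_R t − x² = 0: t = (√(D_R² + v_R²x²) − D_R)/v_R².
√(D_R² + v_R²x²) = √(0.01155² + 0.04886² × 73.6²) = 3.596; v_R² = 0.002387.
t = (3.596 − 0.01155)/0.002387 = 1500 days.

1500 days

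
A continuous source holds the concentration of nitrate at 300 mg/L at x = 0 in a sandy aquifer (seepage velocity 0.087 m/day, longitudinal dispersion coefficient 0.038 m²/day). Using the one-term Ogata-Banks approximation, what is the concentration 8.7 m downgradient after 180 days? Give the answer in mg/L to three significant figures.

291 mg/L

For a continuous step input, C/C₀ ≈ ½·erfc((x−vt)/(2√(Dt))).
vt = 0.087 × 180 = 15.66 m and 2√(Dt) = 2√(0.038 × 180) = 5.231 m.
Argument (x−vt)/(2√(Dt)) = (8.7 − 15.66)/5.231 = -1.331; ½·erfc(-1.331) = 0.9701.
C = 300 × 0.9701 = 291 mg/L.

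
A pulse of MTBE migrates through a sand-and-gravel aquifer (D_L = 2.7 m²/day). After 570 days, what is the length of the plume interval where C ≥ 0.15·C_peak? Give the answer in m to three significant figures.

216 m

The plume is Gaussian with σ = √(2Dt) = √(2 × 2.7 × 570) = 55.48 m.
C/C_peak = exp(−Δx²/(2σ²)) = 0.15 ⇒ Δx = σ·√(−2 ln 0.15) = 55.48 × 1.948 = 108.1 m.
Width = 2Δx = 216 m.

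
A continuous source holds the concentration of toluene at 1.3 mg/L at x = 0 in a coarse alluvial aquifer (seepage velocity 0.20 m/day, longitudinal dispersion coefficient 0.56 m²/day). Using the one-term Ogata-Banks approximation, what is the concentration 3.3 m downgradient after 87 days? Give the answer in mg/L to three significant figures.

For a continuous step input, C/C₀ ≈ ½·erfc((x−vt)/(2√(Dt))).
vt = 0.20 × 87 = 17.4 m and 2√(Dt) = 2√(0.56 × 87) = 13.96 m.
Argument (x−vt)/(2√(Dt)) = (3.3 − 17.4)/13.96 = -1.010; ½·erfc(-1.010) = 0.9234.
C = 1.3 × 0.9234 = 1.20 mg/L.

1.20 mg/L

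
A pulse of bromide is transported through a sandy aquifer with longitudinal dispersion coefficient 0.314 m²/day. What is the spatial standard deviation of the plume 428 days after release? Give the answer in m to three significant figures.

Dispersive spreading gives a Gaussian with σ² = 2Dt; advection only shifts the center.
σ = √(2 × 0.314 × 428) = 16.4 m.

16.4 m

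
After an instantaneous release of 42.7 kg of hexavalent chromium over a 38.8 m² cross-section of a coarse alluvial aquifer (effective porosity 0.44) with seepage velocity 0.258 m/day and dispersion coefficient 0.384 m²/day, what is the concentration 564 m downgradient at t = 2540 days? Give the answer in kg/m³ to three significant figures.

For an instantaneous plane source, C(x,t) = M/(n_e·A·√(4πDt)) · exp(−(x−vt)²/(4Dt)), with n_e·A the pore (flow) area.
Plume center vt = 0.258 × 2540 = 655.32 m, so the well at 564 m is 91.32 m upgradient of the peak.
√(4πDt) = 110.7 m, giving peak height M/(n_e·A·√(4πDt)) = 42.7/(0.44 × 38.8 × 110.7) = 0.02259 kg/m³.
(x−vt)²/(4Dt) = (-91.32)²/(4 × 0.384 × 2540) = 2.138; exp(−2.138) = 0.1179.
C = 0.02259 × 0.1179 = 0.00266 kg/m³.

0.00266 kg/m³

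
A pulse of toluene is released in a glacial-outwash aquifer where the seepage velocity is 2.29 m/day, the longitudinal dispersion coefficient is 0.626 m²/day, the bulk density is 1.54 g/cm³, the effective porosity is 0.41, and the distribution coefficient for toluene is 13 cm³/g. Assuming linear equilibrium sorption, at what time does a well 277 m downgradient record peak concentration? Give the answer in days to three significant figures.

6020 days

Retardation factor R = 1 + ρ_b·K_d/n = 1 + 1.54 × 13/0.41 = 49.83.
Sorption retards both mechanisms: v_R = v/R = 0.04596 m/day, D_R = D/R = 0.01256 m²/day.
Peak time from v_R²t² + 2D_R t − x² = 0: t = (√(D_R² + v_R²x²) − D_R)/v_R².
√(D_R² + v_R²x²) = √(0.01256² + 0.04596² × 277²) = 12.73; v_R² = 0.002112.
t = (12.73 − 0.01256)/0.002112 = 6020 days.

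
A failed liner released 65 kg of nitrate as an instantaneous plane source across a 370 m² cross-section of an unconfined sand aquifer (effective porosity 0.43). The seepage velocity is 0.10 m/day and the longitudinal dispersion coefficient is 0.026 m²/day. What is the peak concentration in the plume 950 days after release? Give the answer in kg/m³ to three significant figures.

The peak of an instantaneous 1D plume sits at x = vt; there the Gaussian factor is 1 and C_max = M/(n_e·A·√(4πDt)), where n_e·A is the pore area the mass is dissolved in.
√(4πDt) = √(4π × 0.026 × 950) = 17.62 m, so C_max = 65/(0.43 × 370 × 17.62) = 0.0232 kg/m³.

0.0232 kg/m³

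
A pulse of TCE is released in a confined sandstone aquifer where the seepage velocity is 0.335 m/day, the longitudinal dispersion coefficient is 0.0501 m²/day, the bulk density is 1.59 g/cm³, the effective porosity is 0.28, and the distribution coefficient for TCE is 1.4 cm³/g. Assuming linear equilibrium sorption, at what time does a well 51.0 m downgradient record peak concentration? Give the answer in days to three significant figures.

Retardation factor R = 1 + ρ_b·K_d/n = 1 + 1.59 × 1.4/0.28 = 8.950.
Sorption retards both mechanisms: v_R = v/R = 0.03743 m/day, D_R = D/R = 0.005598 m²/day.
Peak time from v_R²t² + 2D_R t − x² = 0: t = (√(D_R² + v_R²x²) − D_R)/v_R².
√(D_R² + v_R²x²) = √(0.005598² + 0.03743² × 51.0²) = 1.909; v_R² = 0.001401.
t = (1.909 − 0.005598)/0.001401 = 1360 days.

1360 days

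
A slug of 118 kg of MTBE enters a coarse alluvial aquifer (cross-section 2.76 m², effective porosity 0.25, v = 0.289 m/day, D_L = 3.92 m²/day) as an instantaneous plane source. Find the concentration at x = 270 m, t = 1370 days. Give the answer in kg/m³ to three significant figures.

0.315 kg/m³

For an instantaneous plane source, C(x,t) = M/(n_e·A·√(4πDt)) · exp(−(x−vt)²/(4Dt)), with n_e·A the pore (flow) area.
Plume center vt = 0.289 × 1370 = 395.93 m, so the well at 270 m is 125.93 m upgradient of the peak.
√(4πDt) = 259.8 m, giving peak height M/(n_e·A·√(4πDt)) = 118/(0.25 × 2.76 × 259.8) = 0.6583 kg/m³.
(x−vt)²/(4Dt) = (-125.93)²/(4 × 3.92 × 1370) = 0.7382; exp(−0.7382) = 0.4780.
C = 0.6583 × 0.4780 = 0.315 kg/m³.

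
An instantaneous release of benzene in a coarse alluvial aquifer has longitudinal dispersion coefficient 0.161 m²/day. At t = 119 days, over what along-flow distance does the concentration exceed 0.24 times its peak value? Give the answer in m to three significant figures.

20.9 m

The plume is Gaussian with σ = √(2Dt) = √(2 × 0.161 × 119) = 6.190 m.
C/C_peak = exp(−Δx²/(2σ²)) = 0.24 ⇒ Δx = σ·√(−2 ln 0.24) = 6.190 × 1.689 = 10.45 m.
Width = 2Δx = 20.9 m.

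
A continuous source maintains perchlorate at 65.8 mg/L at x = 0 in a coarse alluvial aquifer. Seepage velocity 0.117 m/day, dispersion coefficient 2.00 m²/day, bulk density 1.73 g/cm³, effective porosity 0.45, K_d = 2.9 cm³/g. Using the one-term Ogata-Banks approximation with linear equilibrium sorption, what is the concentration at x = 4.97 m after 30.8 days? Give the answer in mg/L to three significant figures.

Retardation factor R = 1 + ρ_b·K_d/n = 1 + 1.73 × 2.9/0.45 = 12.15.
Sorption retards both mechanisms: v_R = v/R = 0.009630 m/day, D_R = D/R = 0.1646 m²/day.
v_R·t = 0.009630 × 30.8 = 0.296604 m; 2√(D_R t) = 4.503 m; argument = (4.97 − 0.296604)/4.503 = 1.038.
C = C₀ × ½·erfc(1.038) = 65.8 × 0.07106 = 4.68 mg/L.

4.68 mg/L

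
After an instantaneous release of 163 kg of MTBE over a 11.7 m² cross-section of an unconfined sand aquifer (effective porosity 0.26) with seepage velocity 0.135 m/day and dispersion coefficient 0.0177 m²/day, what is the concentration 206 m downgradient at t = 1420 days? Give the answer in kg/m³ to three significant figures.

For an instantaneous plane source, C(x,t) = M/(n_e·A·√(4πDt)) · exp(−(x−vt)²/(4Dt)), with n_e·A the pore (flow) area.
Plume center vt = 0.135 × 1420 = 191.7 m, so the well at 206 m is 14.3 m downgradient of the peak.
√(4πDt) = 17.77 m, giving peak height M/(n_e·A·√(4πDt)) = 163/(0.26 × 11.7 × 17.77) = 3.015 kg/m³.
(x−vt)²/(4Dt) = (14.3)²/(4 × 0.0177 × 1420) = 2.034; exp(−2.034) = 0.1308.
C = 3.015 × 0.1308 = 0.394 kg/m³.

0.394 kg/m³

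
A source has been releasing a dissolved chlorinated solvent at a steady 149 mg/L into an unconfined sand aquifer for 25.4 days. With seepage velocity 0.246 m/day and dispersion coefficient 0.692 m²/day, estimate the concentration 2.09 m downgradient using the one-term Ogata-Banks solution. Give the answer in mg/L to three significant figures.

113 mg/L

For a continuous step input, C/C₀ ≈ ½·erfc((x−vt)/(2√(Dt))).
vt = 0.246 × 25.4 = 6.2484 m and 2√(Dt) = 2√(0.692 × 25.4) = 8.385 m.
Argument (x−vt)/(2√(Dt)) = (2.09 − 6.2484)/8.385 = -0.4959; ½·erfc(-0.4959) = 0.7584.
C = 149 × 0.7584 = 113 mg/L.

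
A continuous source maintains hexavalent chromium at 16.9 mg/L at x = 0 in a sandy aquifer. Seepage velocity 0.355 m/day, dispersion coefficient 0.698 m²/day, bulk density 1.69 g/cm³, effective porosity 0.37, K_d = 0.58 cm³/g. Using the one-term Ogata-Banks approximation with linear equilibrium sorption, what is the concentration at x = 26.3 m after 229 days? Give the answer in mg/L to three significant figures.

Retardation factor R = 1 + ρ_b·K_d/n = 1 + 1.69 × 0.58/0.37 = 3.649.
Sorption retards both mechanisms: v_R = v/R = 0.09729 m/day, D_R = D/R = 0.1913 m²/day.
v_R·t = 0.09729 × 229 = 22.27941 m; 2√(D_R t) = 13.24 m; argument = (26.3 − 22.27941)/13.24 = 0.3037.
C = C₀ × ½·erfc(0.3037) = 16.9 × 0.3338 = 5.64 mg/L.

5.64 mg/L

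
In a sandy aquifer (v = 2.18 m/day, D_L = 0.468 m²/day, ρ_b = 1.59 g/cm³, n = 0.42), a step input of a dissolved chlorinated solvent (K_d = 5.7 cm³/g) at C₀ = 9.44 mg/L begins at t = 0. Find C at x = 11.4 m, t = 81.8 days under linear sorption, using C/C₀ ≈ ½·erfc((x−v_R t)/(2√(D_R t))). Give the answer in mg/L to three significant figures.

Retardation factor R = 1 + ρ_b·K_d/n = 1 + 1.59 × 5.7/0.42 = 22.58.
Sorption retards both mechanisms: v_R = v/R = 0.09655 m/day, D_R = D/R = 0.02073 m²/day.
v_R·t = 0.09655 × 81.8 = 7.89779 m; 2√(D_R t) = 2.604 m; argument = (11.4 − 7.89779)/2.604 = 1.345.
C = C₀ × ½·erfc(1.345) = 9.44 × 0.02858 = 0.270 mg/L.

0.270 mg/L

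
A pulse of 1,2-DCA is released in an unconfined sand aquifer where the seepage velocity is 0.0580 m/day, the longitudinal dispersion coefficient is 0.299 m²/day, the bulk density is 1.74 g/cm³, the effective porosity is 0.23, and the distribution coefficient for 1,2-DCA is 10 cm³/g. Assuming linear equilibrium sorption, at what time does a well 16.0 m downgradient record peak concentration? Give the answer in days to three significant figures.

15400 days

Retardation factor R = 1 + ρ_b·K_d/n = 1 + 1.74 × 10/0.23 = 76.65.
Sorption retards both mechanisms: v_R = v/R = 0.0007567 m/day, D_R = D/R = 0.003901 m²/day.
Peak time from v_R²t² + 2D_R t − x² = 0: t = (√(D_R² + v_R²x²) − D_R)/v_R².
√(D_R² + v_R²x²) = √(0.003901² + 0.0007567² × 16.0²) = 0.01272; v_R² = 5.726e-07.
t = (0.01272 − 0.003901)/5.726e-07 = 15400 days.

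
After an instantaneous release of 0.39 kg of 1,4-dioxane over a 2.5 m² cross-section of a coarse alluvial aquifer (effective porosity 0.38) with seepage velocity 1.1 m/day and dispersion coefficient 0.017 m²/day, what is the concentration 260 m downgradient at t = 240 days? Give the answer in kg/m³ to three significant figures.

0.0215 kg/m³

For an instantaneous plane source, C(x,t) = M/(n_e·A·√(4πDt)) · exp(−(x−vt)²/(4Dt)), with n_e·A the pore (flow) area.
Plume center vt = 1.1 × 240 = 264 m, so the well at 260 m is 4 m upgradient of the peak.
√(4πDt) = 7.160 m, giving peak height M/(n_e·A·√(4πDt)) = 0.39/(0.38 × 2.5 × 7.160) = 0.05734 kg/m³.
(x−vt)²/(4Dt) = (-4)²/(4 × 0.017 × 240) = 0.9804; exp(−0.9804) = 0.3752.
C = 0.05734 × 0.3752 = 0.0215 kg/m³.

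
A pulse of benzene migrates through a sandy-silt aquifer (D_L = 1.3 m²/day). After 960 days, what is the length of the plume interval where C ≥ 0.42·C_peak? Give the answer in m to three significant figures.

The plume is Gaussian with σ = √(2Dt) = √(2 × 1.3 × 960) = 49.96 m.
C/C_peak = exp(−Δx²/(2σ²)) = 0.42 ⇒ Δx = σ·√(−2 ln 0.42) = 49.96 × 1.317 = 65.80 m.
Width = 2Δx = 132 m.

132 m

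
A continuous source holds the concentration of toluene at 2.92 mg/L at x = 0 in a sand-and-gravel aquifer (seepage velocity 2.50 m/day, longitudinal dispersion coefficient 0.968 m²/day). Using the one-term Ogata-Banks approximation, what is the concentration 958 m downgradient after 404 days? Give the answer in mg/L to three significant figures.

For a continuous step input, C/C₀ ≈ ½·erfc((x−vt)/(2√(Dt))).
vt = 2.50 × 404 = 1010 m and 2√(Dt) = 2√(0.968 × 404) = 39.55 m.
Argument (x−vt)/(2√(Dt)) = (958 − 1010)/39.55 = -1.315; ½·erfc(-1.315) = 0.9685.
C = 2.92 × 0.9685 = 2.83 mg/L.

2.83 mg/L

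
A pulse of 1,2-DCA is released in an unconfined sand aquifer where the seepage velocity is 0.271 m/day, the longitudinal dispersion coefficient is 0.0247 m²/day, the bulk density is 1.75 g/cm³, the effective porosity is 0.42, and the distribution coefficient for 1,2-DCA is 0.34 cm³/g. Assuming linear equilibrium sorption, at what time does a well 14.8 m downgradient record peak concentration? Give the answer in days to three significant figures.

131 days

Retardation factor R = 1 + ρ_b·K_d/n = 1 + 1.75 × 0.34/0.42 = 2.417.
Sorption retards both mechanisms: v_R = v/R = 0.1121 m/day, D_R = D/R = 0.01022 m²/day.
Peak time from v_R²t² + 2D_R t − x² = 0: t = (√(D_R² + v_R²x²) − D_R)/v_R².
√(D_R² + v_R²x²) = √(0.01022² + 0.1121² × 14.8²) = 1.659; v_R² = 0.01257.
t = (1.659 − 0.01022)/0.01257 = 131 days.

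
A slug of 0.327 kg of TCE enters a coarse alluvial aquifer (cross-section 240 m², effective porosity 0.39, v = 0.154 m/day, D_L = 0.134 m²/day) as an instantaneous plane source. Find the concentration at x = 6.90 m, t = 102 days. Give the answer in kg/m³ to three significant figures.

For an instantaneous plane source, C(x,t) = M/(n_e·A·√(4πDt)) · exp(−(x−vt)²/(4Dt)), with n_e·A the pore (flow) area.
Plume center vt = 0.154 × 102 = 15.708 m, so the well at 6.90 m is 8.808 m upgradient of the peak.
√(4πDt) = 13.11 m, giving peak height M/(n_e·A·√(4πDt)) = 0.327/(0.39 × 240 × 13.11) = 0.0002665 kg/m³.
(x−vt)²/(4Dt) = (-8.808)²/(4 × 0.134 × 102) = 1.419; exp(−1.419) = 0.2420.
C = 0.0002665 × 0.2420 = 6.45e-05 kg/m³.

6.45e-05 kg/m³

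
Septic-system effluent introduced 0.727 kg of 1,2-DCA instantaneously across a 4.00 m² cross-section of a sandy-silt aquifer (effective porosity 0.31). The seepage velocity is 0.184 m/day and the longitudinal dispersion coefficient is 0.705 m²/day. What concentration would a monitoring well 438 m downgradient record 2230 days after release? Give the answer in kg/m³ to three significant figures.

For an instantaneous plane source, C(x,t) = M/(n_e·A·√(4πDt)) · exp(−(x−vt)²/(4Dt)), with n_e·A the pore (flow) area.
Plume center vt = 0.184 × 2230 = 410.32 m, so the well at 438 m is 27.68 m downgradient of the peak.
√(4πDt) = 140.6 m, giving peak height M/(n_e·A·√(4πDt)) = 0.727/(0.31 × 4.00 × 140.6) = 0.004170 kg/m³.
(x−vt)²/(4Dt) = (27.68)²/(4 × 0.705 × 2230) = 0.1218; exp(−0.1218) = 0.8853.
C = 0.004170 × 0.8853 = 0.00369 kg/m³.

0.00369 kg/m³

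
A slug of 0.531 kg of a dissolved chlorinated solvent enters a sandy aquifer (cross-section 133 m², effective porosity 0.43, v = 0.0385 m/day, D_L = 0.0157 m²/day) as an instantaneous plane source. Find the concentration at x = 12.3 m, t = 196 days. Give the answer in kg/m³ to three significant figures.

0.000238 kg/m³

For an instantaneous plane source, C(x,t) = M/(n_e·A·√(4πDt)) · exp(−(x−vt)²/(4Dt)), with n_e·A the pore (flow) area.
Plume center vt = 0.0385 × 196 = 7.546 m, so the well at 12.3 m is 4.754 m downgradient of the peak.
√(4πDt) = 6.218 m, giving peak height M/(n_e·A·√(4πDt)) = 0.531/(0.43 × 133 × 6.218) = 0.001493 kg/m³.
(x−vt)²/(4Dt) = (4.754)²/(4 × 0.0157 × 196) = 1.836; exp(−1.836) = 0.1595.
C = 0.001493 × 0.1595 = 0.000238 kg/m³.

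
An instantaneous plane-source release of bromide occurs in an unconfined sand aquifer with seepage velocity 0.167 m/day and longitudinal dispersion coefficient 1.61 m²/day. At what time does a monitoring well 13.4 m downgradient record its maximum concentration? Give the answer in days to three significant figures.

41.1 days

For the 1D instantaneous-source solution, setting ∂C/∂t = 0 at fixed x gives v²t² + 2Dt − x² = 0, so t = (√(D² + v²x²) − D)/v².
√(D² + v²x²) = √(1.61² + 0.167² × 13.4²) = 2.757; v² = 0.027889.
t = (2.757 − 1.61)/0.027889 = 41.1 days (vs. the pure-advection estimate x/v = 80.2 d).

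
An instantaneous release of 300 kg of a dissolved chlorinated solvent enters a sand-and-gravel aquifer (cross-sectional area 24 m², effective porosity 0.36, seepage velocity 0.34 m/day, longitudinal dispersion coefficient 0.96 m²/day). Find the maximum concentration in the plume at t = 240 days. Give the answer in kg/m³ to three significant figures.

0.645 kg/m³

The peak of an instantaneous 1D plume sits at x = vt; there the Gaussian factor is 1 and C_max = M/(n_e·A·√(4πDt)), where n_e·A is the pore area the mass is dissolved in.
√(4πDt) = √(4π × 0.96 × 240) = 53.81 m, so C_max = 300/(0.36 × 24 × 53.81) = 0.645 kg/m³.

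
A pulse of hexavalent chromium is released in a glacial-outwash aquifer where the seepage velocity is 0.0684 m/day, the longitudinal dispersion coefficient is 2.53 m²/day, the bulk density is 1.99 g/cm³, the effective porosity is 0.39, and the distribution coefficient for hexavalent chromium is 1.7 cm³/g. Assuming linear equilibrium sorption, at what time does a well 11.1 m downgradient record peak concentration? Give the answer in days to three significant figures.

230 days

Retardation factor R = 1 + ρ_b·K_d/n = 1 + 1.99 × 1.7/0.39 = 9.674.
Sorption retards both mechanisms: v_R = v/R = 0.007070 m/day, D_R = D/R = 0.2615 m²/day.
Peak time from v_R²t² + 2D_R t − x² = 0: t = (√(D_R² + v_R²x²) − D_R)/v_R².
√(D_R² + v_R²x²) = √(0.2615² + 0.007070² × 11.1²) = 0.2730; v_R² = 4.998e-05.
t = (0.2730 − 0.2615)/4.998e-05 = 230 days.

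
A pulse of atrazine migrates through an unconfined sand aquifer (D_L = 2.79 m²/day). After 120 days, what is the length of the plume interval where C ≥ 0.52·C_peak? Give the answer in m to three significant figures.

The plume is Gaussian with σ = √(2Dt) = √(2 × 2.79 × 120) = 25.88 m.
C/C_peak = exp(−Δx²/(2σ²)) = 0.52 ⇒ Δx = σ·√(−2 ln 0.52) = 25.88 × 1.144 = 29.61 m.
Width = 2Δx = 59.2 m.

59.2 m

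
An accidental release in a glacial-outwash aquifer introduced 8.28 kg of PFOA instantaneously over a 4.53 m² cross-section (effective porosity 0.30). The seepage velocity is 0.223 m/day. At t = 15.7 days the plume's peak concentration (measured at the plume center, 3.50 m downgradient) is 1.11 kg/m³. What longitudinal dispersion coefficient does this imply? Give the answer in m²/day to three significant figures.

At the plume center C_max = M/(n_e·A·√(4πDt)), so D = M²/(4πt·(n_e·A·C_max)²).
n_e·A·C_max = 0.30 × 4.53 × 1.11 = 1.508 kg/m.
D = 8.28²/(4π × 15.7 × 1.508²) = 0.153 m²/day.

0.153 m²/day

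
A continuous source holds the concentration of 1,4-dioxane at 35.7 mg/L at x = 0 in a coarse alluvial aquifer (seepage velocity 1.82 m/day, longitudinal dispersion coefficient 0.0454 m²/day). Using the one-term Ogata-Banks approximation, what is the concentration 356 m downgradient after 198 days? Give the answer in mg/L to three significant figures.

30.3 mg/L

For a continuous step input, C/C₀ ≈ ½·erfc((x−vt)/(2√(Dt))).
vt = 1.82 × 198 = 360.36 m and 2√(Dt) = 2√(0.0454 × 198) = 5.996 m.
Argument (x−vt)/(2√(Dt)) = (356 − 360.36)/5.996 = -0.7272; ½·erfc(-0.7272) = 0.8481.
C = 35.7 × 0.8481 = 30.3 mg/L.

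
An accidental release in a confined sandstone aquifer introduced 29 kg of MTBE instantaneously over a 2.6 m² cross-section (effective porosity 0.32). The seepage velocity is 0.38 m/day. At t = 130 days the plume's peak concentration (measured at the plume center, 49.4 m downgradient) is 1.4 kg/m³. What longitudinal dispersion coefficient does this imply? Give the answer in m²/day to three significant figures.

0.379 m²/day

At the plume center C_max = M/(n_e·A·√(4πDt)), so D = M²/(4πt·(n_e·A·C_max)²).
n_e·A·C_max = 0.32 × 2.6 × 1.4 = 1.165 kg/m.
D = 29²/(4π × 130 × 1.165²) = 0.379 m²/day.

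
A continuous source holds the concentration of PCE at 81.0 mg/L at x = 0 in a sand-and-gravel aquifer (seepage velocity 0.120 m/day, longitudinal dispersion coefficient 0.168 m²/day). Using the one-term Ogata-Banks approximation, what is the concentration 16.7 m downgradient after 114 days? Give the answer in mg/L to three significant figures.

For a continuous step input, C/C₀ ≈ ½·erfc((x−vt)/(2√(Dt))).
vt = 0.120 × 114 = 13.68 m and 2√(Dt) = 2√(0.168 × 114) = 8.753 m.
Argument (x−vt)/(2√(Dt)) = (16.7 − 13.68)/8.753 = 0.3450; ½·erfc(0.3450) = 0.3128.
C = 81.0 × 0.3128 = 25.3 mg/L.

25.3 mg/L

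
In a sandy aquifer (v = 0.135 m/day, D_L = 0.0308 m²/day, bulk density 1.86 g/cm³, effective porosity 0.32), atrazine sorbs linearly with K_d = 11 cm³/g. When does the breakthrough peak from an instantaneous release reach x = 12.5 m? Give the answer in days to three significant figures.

5900 days

Retardation factor R = 1 + ρ_b·K_d/n = 1 + 1.86 × 11/0.32 = 64.94.
Sorption retards both mechanisms: v_R = v/R = 0.002079 m/day, D_R = D/R = 0.0004743 m²/day.
Peak time from v_R²t² + 2D_R t − x² = 0: t = (√(D_R² + v_R²x²) − D_R)/v_R².
√(D_R² + v_R²x²) = √(0.0004743² + 0.002079² × 12.5²) = 0.02599; v_R² = 4.322e-06.
t = (0.02599 − 0.0004743)/4.322e-06 = 5900 days.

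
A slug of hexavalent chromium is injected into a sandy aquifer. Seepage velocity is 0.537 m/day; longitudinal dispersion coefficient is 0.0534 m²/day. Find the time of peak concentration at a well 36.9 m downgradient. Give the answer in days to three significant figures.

68.5 days

For the 1D instantaneous-source solution, setting ∂C/∂t = 0 at fixed x gives v²t² + 2Dt − x² = 0, so t = (√(D² + v²x²) − D)/v².
√(D² + v²x²) = √(0.0534² + 0.537² × 36.9²) = 19.82; v² = 0.288369.
t = (19.82 − 0.0534)/0.288369 = 68.5 days (vs. the pure-advection estimate x/v = 68.7 d).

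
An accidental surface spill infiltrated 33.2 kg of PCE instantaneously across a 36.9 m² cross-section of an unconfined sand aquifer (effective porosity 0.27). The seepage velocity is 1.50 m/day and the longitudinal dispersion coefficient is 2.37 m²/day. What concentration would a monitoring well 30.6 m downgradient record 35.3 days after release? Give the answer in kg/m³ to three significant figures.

0.0231 kg/m³

For an instantaneous plane source, C(x,t) = M/(n_e·A·√(4πDt)) · exp(−(x−vt)²/(4Dt)), with n_e·A the pore (flow) area.
Plume center vt = 1.50 × 35.3 = 52.95 m, so the well at 30.6 m is 22.35 m upgradient of the peak.
√(4πDt) = 32.42 m, giving peak height M/(n_e·A·√(4πDt)) = 33.2/(0.27 × 36.9 × 32.42) = 0.1028 kg/m³.
(x−vt)²/(4Dt) = (-22.35)²/(4 × 2.37 × 35.3) = 1.493; exp(−1.493) = 0.2247.
C = 0.1028 × 0.2247 = 0.0231 kg/m³.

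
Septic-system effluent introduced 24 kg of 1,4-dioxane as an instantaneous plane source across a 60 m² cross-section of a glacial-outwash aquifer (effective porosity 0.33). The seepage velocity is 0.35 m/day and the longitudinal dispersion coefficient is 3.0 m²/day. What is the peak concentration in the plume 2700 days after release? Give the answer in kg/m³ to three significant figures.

0.00380 kg/m³

The peak of an instantaneous 1D plume sits at x = vt; there the Gaussian factor is 1 and C_max = M/(n_e·A·√(4πDt)), where n_e·A is the pore area the mass is dissolved in.
√(4πDt) = √(4π × 3.0 × 2700) = 319.0 m, so C_max = 24/(0.33 × 60 × 319.0) = 0.00380 kg/m³.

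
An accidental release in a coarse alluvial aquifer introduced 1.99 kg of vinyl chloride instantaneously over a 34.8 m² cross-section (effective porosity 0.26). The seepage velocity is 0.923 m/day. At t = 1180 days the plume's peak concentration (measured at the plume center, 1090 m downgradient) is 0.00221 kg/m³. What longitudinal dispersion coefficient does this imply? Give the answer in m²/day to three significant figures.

0.668 m²/day

At the plume center C_max = M/(n_e·A·√(4πDt)), so D = M²/(4πt·(n_e·A·C_max)²).
n_e·A·C_max = 0.26 × 34.8 × 0.00221 = 0.02000 kg/m.
D = 1.99²/(4π × 1180 × 0.02000²) = 0.668 m²/day.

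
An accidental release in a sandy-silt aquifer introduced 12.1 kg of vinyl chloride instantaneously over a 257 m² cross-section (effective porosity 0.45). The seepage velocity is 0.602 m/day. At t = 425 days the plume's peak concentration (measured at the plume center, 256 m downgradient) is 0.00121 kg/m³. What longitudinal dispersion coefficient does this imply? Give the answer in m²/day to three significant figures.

At the plume center C_max = M/(n_e·A·√(4πDt)), so D = M²/(4πt·(n_e·A·C_max)²).
n_e·A·C_max = 0.45 × 257 × 0.00121 = 0.1399 kg/m.
D = 12.1²/(4π × 425 × 0.1399²) = 1.40 m²/day.

1.40 m²/day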